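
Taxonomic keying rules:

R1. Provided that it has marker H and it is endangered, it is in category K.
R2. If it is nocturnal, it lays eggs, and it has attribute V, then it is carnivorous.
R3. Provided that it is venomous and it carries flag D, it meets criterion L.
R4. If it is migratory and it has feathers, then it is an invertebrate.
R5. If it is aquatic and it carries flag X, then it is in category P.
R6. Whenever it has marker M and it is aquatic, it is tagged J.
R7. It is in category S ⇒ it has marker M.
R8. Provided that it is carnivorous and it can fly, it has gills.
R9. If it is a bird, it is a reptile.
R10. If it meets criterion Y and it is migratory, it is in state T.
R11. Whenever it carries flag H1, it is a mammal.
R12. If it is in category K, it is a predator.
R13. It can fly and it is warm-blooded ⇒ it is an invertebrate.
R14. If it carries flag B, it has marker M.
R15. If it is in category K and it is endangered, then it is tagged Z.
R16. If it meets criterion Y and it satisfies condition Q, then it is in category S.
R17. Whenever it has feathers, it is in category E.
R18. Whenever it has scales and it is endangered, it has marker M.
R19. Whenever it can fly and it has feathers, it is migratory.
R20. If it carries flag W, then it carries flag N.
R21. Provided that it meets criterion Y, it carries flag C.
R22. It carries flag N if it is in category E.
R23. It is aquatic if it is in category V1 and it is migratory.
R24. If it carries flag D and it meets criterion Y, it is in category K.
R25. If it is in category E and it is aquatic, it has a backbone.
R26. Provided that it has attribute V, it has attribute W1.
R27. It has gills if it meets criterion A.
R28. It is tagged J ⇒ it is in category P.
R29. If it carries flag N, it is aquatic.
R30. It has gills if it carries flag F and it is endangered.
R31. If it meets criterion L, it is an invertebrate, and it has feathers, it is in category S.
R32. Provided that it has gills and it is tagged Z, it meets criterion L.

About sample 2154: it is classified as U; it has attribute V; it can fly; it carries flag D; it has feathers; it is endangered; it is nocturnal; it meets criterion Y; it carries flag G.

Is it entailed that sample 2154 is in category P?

No

Forward chaining from the given facts derives: is in category E, is migratory, carries flag C, carries flag N, is in category K, has attribute W1, is aquatic, is an invertebrate, is in state T, is a predator, is tagged Z, has a backbone.
Rules concluding "it is in category P": R5 needs "it carries flag X"; R28 needs "it is tagged J" — none of these are established.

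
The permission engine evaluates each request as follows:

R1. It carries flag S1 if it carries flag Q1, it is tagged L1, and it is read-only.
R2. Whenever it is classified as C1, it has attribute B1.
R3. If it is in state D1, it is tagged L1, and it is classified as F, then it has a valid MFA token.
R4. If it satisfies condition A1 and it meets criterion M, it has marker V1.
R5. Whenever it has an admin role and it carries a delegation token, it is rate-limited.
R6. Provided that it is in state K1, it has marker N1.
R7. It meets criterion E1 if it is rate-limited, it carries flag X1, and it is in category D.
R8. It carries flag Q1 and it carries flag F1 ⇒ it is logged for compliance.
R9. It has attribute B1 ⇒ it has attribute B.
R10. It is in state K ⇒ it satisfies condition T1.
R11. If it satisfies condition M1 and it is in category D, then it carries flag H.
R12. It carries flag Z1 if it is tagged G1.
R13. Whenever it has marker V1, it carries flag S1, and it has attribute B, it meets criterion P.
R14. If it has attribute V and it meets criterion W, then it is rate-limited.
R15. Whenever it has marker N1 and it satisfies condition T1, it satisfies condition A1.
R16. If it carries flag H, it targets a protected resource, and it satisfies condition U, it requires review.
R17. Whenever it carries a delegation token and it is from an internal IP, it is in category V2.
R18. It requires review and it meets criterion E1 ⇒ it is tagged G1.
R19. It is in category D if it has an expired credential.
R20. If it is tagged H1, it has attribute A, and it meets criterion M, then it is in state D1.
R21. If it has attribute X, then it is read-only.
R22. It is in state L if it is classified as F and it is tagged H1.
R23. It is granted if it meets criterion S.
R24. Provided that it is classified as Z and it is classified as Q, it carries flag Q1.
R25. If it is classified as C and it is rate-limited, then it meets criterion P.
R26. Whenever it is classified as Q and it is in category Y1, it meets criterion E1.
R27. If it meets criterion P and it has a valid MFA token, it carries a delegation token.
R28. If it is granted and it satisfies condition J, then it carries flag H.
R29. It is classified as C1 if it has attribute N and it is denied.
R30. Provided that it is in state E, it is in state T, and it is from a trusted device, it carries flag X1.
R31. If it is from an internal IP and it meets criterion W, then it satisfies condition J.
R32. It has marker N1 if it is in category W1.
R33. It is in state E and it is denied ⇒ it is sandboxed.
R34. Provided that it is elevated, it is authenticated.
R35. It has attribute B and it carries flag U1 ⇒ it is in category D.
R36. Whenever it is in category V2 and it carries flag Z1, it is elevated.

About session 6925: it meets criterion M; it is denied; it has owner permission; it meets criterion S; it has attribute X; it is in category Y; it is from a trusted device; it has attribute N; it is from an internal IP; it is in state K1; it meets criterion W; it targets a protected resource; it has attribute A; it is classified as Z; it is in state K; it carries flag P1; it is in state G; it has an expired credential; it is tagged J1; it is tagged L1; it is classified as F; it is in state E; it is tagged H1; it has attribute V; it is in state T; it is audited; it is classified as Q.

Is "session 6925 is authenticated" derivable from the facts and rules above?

No

Forward chaining from the given facts derives: has marker N1, satisfies condition T1, is rate-limited, satisfies condition A1, is in category D, is in state D1, is read-only, is in state L, is granted, carries flag Q1, is classified as C1, carries flag X1, satisfies condition J, is sandboxed, carries flag S1, has attribute B1, has a valid MFA token, has marker V1, meets criterion E1, has attribute B, meets criterion P, carries a delegation token, carries flag H, is in category V2.
The only rule concluding "it is authenticated" is R34, which needs "it is elevated"; that is never established.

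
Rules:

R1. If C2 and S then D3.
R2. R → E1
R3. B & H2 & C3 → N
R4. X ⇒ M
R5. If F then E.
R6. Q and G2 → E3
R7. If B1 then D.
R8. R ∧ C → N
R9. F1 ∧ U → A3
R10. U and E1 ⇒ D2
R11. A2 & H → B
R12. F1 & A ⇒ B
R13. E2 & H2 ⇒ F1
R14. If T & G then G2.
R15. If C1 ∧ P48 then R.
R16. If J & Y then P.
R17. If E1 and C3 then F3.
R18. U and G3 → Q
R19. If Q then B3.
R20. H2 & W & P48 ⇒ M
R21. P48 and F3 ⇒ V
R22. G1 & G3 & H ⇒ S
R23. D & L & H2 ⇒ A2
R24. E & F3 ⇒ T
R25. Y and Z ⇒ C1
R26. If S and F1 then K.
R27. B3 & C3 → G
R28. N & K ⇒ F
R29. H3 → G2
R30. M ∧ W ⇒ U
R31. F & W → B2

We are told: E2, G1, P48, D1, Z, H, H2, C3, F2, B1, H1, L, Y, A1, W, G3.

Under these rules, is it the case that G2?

Yes

D  (by R7: B1)
F1  (by R13: E2, H2)
M  (by R20: H2, W, P48)
S  (by R22: G1, G3, H)
A2  (by R23: D, L, H2)
C1  (by R25: Y, Z)
K  (by R26: S, F1)
U  (by R30: M, W)
B  (by R11: A2, H)
R  (by R15: C1, P48)
Q  (by R18: U, G3)
B3  (by R19: Q)
G  (by R27: B3, C3)
E1  (by R2: R)
N  (by R3: B, H2, C3)
F3  (by R17: E1, C3)
F  (by R28: N, K)
E  (by R5: F)
T  (by R24: E, F3)
G2  (by R14: T, G)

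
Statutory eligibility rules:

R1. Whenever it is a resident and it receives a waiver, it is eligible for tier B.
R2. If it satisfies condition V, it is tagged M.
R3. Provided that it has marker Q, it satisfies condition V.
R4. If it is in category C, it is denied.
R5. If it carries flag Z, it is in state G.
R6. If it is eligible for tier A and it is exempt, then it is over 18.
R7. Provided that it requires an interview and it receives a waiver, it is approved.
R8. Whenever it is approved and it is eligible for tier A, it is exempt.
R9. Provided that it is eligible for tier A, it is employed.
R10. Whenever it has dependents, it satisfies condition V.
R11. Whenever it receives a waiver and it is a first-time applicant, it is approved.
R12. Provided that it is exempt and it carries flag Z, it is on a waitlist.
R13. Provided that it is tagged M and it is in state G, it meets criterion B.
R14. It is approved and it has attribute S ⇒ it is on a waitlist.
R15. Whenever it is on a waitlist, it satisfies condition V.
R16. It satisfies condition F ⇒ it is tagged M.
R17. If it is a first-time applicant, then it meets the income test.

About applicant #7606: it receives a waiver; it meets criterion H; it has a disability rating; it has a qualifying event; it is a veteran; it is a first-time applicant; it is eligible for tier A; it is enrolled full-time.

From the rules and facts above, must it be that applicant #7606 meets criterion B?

Forward chaining from the given facts derives: is employed, is approved, meets the income test, is exempt, is over 18.
The only rule concluding "it meets criterion B" is R13, which needs "it is tagged M"; that is never established.

No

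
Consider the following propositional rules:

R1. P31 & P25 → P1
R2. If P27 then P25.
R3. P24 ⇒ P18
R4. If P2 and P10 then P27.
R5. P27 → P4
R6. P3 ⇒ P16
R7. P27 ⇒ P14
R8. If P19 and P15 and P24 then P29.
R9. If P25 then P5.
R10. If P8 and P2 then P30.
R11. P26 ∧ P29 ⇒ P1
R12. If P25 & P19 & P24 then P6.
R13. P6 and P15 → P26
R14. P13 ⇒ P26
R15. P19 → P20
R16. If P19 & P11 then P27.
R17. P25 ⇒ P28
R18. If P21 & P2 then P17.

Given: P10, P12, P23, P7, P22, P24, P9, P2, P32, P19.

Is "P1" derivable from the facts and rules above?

Forward chaining from the given facts derives: P18, P27, P4, P14, P20, P25, P5, P6, P28.
Rules concluding P1: R1 needs P31; R11 needs P26 — none of these are established.

No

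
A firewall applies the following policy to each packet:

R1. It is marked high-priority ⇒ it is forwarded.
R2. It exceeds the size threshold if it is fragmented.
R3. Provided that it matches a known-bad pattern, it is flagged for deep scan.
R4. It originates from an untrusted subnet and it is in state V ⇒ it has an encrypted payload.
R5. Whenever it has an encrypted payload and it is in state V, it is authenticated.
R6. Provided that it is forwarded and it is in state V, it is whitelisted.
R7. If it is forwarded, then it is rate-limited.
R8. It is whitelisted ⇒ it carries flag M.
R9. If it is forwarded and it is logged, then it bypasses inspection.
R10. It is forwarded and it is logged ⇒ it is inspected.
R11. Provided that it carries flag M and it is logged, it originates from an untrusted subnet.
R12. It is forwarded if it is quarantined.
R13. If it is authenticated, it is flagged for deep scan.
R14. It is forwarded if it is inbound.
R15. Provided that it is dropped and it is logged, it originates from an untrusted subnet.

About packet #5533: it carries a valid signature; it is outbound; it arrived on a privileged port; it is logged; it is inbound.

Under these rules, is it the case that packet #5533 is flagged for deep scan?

Forward chaining from the given facts derives: is forwarded, is rate-limited, bypasses inspection, is inspected.
Rules concluding "it is flagged for deep scan": R3 needs "it matches a known-bad pattern"; R13 needs "it is authenticated" — none of these are established.

No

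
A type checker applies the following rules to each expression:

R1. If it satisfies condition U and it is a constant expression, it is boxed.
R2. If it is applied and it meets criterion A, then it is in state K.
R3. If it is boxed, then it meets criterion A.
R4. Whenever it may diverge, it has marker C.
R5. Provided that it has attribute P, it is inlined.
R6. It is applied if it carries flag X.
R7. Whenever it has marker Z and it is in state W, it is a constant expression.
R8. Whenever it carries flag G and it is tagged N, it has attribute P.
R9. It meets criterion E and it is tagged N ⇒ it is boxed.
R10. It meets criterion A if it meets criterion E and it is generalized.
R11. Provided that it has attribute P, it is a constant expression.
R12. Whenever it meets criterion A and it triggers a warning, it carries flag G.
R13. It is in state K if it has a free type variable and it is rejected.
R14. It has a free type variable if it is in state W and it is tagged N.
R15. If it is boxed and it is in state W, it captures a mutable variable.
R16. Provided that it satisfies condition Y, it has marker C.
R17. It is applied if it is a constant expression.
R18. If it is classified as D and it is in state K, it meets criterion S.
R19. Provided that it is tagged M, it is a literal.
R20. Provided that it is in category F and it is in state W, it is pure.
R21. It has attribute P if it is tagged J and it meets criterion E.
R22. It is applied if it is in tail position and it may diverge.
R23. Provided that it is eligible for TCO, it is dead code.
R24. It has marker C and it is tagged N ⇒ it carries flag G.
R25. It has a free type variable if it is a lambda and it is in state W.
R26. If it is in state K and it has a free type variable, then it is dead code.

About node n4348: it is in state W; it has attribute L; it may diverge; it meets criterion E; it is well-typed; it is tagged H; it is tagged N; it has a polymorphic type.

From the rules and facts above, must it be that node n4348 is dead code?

Yes

By R4 (it may diverge): it has marker C.
By R9 (it meets criterion E, it is tagged N): it is boxed.
By R14 (it is in state W, it is tagged N): it has a free type variable.
By R24 (it has marker C, it is tagged N): it carries flag G.
By R3 (it is boxed): it meets criterion A.
By R8 (it carries flag G, it is tagged N): it has attribute P.
By R11 (it has attribute P): it is a constant expression.
By R17 (it is a constant expression): it is applied.
By R2 (it is applied, it meets criterion A): it is in state K.
By R26 (it is in state K, it has a free type variable): it is dead code.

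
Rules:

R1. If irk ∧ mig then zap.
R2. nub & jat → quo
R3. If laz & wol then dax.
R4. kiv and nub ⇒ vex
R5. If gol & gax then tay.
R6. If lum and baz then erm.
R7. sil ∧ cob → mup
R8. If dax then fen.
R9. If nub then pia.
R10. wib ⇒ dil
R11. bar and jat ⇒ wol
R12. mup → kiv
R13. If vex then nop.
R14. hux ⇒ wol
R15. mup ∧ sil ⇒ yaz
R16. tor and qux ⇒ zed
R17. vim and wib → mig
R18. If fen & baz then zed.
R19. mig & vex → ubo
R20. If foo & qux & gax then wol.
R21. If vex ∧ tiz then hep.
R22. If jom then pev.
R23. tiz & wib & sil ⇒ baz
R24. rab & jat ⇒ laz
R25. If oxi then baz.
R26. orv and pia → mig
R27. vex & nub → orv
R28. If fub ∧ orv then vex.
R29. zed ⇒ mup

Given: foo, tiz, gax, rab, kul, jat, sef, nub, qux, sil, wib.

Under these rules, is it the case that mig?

Yes

pia  (by R9: nub)
wol  (by R20: foo, qux, gax)
baz  (by R23: tiz, wib, sil)
laz  (by R24: rab, jat)
dax  (by R3: laz, wol)
fen  (by R8: dax)
zed  (by R18: fen, baz)
mup  (by R29: zed)
kiv  (by R12: mup)
vex  (by R4: kiv, nub)
orv  (by R27: vex, nub)
mig  (by R26: orv, pia)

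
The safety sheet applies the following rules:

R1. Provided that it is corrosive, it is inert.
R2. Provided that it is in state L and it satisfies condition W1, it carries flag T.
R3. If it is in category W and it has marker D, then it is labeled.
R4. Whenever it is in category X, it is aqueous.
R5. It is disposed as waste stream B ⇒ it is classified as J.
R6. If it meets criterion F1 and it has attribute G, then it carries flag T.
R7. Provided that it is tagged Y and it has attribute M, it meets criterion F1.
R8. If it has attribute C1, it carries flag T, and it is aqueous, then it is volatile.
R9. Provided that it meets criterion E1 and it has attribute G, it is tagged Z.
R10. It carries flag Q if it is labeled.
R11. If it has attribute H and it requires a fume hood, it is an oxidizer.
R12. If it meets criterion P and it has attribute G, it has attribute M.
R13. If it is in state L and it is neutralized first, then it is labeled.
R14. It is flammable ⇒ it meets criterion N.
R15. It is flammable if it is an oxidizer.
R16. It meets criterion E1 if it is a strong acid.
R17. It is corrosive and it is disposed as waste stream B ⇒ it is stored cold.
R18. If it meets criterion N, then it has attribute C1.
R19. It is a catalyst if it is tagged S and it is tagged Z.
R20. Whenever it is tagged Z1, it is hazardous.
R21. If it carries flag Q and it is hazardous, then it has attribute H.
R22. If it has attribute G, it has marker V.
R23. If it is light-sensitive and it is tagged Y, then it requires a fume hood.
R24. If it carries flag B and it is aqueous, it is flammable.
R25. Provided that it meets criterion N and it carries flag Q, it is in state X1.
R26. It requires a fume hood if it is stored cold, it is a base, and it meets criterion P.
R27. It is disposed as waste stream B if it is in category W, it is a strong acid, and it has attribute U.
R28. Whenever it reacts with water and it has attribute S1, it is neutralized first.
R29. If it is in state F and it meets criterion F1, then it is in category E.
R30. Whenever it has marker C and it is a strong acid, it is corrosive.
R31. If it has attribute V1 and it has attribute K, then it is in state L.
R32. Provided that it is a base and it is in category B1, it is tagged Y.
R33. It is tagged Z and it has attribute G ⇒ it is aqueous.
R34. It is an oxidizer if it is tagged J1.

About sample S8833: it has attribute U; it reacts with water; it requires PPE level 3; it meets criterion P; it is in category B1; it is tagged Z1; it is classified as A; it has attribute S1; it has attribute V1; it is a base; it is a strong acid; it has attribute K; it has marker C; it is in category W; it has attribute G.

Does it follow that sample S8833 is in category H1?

No

Forward chaining from the given facts derives: has attribute M, meets criterion E1, is hazardous, has marker V, is disposed as waste stream B, is neutralized first, is corrosive, is in state L, is tagged Y, is inert, is classified as J, meets criterion F1, is tagged Z, is labeled, is stored cold, requires a fume hood, is aqueous, carries flag T, carries flag Q, has attribute H, is an oxidizer, is flammable, meets criterion N, has attribute C1, is in state X1, is volatile.
No rule has "it is in category H1" as its conclusion, and it is not among the given facts.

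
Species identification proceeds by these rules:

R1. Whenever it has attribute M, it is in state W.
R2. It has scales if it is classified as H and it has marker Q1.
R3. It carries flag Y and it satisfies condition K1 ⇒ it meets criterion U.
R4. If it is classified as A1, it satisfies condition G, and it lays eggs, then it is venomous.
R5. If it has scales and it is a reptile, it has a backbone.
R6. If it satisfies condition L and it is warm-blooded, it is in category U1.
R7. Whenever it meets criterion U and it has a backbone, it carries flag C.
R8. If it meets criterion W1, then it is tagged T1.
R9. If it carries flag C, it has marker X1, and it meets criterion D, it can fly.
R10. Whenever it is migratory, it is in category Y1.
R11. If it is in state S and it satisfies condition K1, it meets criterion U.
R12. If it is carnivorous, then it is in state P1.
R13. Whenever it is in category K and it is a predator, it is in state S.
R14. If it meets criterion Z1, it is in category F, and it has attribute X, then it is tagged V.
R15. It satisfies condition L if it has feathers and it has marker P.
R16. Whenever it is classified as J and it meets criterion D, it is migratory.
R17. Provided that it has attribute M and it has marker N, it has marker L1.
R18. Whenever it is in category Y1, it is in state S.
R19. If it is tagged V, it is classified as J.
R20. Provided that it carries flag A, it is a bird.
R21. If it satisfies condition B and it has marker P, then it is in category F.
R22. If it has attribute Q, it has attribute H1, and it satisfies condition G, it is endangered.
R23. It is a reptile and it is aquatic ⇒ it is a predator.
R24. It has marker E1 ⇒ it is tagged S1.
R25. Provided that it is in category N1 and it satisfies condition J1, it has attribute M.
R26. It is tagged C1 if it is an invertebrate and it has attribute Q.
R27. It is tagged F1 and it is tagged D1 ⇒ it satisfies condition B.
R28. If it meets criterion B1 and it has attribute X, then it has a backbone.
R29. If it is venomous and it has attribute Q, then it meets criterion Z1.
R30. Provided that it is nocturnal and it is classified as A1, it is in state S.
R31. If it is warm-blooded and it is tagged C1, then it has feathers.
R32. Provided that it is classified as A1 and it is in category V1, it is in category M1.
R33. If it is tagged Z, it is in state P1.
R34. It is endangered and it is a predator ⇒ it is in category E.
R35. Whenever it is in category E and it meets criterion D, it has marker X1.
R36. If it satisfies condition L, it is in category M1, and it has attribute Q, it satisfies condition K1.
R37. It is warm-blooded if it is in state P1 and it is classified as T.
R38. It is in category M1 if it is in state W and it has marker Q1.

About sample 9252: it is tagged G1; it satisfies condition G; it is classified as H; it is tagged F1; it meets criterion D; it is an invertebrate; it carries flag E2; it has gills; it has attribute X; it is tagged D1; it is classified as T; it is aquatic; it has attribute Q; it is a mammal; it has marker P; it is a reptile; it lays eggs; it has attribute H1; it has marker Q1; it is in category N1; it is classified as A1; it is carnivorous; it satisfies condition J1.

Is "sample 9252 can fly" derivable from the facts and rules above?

Yes

By R2 (it is classified as H, it has marker Q1): it has scales.
By R4 (it is classified as A1, it satisfies condition G, it lays eggs): it is venomous.
By R5 (it has scales, it is a reptile): it has a backbone.
By R12 (it is carnivorous): it is in state P1.
By R22 (it has attribute Q, it has attribute H1, it satisfies condition G): it is endangered.
By R23 (it is a reptile, it is aquatic): it is a predator.
By R25 (it is in category N1, it satisfies condition J1): it has attribute M.
By R26 (it is an invertebrate, it has attribute Q): it is tagged C1.
By R27 (it is tagged F1, it is tagged D1): it satisfies condition B.
By R29 (it is venomous, it has attribute Q): it meets criterion Z1.
By R34 (it is endangered, it is a predator): it is in category E.
By R35 (it is in category E, it meets criterion D): it has marker X1.
By R37 (it is in state P1, it is classified as T): it is warm-blooded.
By R1 (it has attribute M): it is in state W.
By R21 (it satisfies condition B, it has marker P): it is in category F.
By R31 (it is warm-blooded, it is tagged C1): it has feathers.
By R38 (it is in state W, it has marker Q1): it is in category M1.
By R14 (it meets criterion Z1, it is in category F, it has attribute X): it is tagged V.
By R15 (it has feathers, it has marker P): it satisfies condition L.
By R19 (it is tagged V): it is classified as J.
By R36 (it satisfies condition L, it is in category M1, it has attribute Q): it satisfies condition K1.
By R16 (it is classified as J, it meets criterion D): it is migratory.
By R10 (it is migratory): it is in category Y1.
By R18 (it is in category Y1): it is in state S.
By R11 (it is in state S, it satisfies condition K1): it meets criterion U.
By R7 (it meets criterion U, it has a backbone): it carries flag C.
By R9 (it carries flag C, it has marker X1, it meets criterion D): it can fly.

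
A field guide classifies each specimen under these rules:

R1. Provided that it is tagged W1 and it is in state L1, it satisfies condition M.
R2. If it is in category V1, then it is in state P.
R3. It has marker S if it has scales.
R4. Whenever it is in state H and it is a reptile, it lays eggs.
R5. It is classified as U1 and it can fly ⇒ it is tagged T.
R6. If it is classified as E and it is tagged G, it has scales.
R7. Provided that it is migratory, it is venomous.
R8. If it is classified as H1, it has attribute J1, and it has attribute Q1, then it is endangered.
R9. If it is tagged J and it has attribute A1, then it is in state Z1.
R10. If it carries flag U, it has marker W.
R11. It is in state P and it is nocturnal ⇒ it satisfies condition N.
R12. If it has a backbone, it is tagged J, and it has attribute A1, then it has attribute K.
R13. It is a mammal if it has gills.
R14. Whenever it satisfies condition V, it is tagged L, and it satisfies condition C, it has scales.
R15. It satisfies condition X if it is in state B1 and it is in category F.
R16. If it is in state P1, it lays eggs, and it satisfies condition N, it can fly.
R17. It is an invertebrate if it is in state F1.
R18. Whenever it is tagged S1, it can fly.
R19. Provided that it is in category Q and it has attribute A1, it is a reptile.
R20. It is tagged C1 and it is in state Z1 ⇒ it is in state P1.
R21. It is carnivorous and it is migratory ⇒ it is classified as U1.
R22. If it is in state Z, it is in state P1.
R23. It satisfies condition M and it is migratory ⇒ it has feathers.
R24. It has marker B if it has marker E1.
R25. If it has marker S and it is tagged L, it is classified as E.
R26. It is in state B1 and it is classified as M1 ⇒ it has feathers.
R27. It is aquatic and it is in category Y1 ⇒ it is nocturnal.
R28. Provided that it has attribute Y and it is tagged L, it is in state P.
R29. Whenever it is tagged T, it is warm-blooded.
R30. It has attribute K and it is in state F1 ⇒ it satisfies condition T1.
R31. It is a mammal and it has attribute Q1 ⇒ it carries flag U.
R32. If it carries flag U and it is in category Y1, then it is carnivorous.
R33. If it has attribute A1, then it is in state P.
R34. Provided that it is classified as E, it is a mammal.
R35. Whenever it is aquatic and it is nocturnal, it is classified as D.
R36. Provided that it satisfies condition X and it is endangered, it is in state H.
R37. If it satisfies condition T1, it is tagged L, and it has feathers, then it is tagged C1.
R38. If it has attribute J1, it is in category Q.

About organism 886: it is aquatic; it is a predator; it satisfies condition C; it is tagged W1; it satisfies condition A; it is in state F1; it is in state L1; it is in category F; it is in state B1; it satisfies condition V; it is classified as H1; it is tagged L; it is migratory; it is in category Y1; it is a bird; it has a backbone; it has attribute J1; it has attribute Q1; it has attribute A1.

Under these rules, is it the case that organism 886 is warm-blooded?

Forward chaining from the given facts derives: satisfies condition M, is venomous, is endangered, has scales, satisfies condition X, is an invertebrate, has feathers, is nocturnal, is in state P, is classified as D, is in state H, is in category Q, has marker S, satisfies condition N, is a reptile, is classified as E, is a mammal, lays eggs, carries flag U, is carnivorous, has marker W, is classified as U1.
The only rule concluding "it is warm-blooded" is R29, which needs "it is tagged T"; that is never established.

No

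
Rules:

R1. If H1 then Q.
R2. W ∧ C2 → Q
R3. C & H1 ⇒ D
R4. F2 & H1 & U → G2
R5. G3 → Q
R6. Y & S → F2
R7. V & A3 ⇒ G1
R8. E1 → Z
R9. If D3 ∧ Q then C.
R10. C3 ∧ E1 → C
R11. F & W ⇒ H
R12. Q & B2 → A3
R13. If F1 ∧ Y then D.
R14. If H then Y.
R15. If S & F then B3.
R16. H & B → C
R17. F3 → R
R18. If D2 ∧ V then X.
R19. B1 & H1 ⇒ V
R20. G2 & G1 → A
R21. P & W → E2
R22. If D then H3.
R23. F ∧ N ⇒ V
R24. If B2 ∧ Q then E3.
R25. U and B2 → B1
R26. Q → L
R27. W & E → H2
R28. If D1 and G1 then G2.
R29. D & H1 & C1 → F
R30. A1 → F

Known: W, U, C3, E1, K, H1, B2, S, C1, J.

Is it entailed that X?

No

Forward chaining from the given facts derives: Q, Z, C, A3, E3, B1, L, D, V, H3, F, G1, H, Y, B3, F2, G2, A.
The only rule concluding X is R18, which needs D2; that is never established.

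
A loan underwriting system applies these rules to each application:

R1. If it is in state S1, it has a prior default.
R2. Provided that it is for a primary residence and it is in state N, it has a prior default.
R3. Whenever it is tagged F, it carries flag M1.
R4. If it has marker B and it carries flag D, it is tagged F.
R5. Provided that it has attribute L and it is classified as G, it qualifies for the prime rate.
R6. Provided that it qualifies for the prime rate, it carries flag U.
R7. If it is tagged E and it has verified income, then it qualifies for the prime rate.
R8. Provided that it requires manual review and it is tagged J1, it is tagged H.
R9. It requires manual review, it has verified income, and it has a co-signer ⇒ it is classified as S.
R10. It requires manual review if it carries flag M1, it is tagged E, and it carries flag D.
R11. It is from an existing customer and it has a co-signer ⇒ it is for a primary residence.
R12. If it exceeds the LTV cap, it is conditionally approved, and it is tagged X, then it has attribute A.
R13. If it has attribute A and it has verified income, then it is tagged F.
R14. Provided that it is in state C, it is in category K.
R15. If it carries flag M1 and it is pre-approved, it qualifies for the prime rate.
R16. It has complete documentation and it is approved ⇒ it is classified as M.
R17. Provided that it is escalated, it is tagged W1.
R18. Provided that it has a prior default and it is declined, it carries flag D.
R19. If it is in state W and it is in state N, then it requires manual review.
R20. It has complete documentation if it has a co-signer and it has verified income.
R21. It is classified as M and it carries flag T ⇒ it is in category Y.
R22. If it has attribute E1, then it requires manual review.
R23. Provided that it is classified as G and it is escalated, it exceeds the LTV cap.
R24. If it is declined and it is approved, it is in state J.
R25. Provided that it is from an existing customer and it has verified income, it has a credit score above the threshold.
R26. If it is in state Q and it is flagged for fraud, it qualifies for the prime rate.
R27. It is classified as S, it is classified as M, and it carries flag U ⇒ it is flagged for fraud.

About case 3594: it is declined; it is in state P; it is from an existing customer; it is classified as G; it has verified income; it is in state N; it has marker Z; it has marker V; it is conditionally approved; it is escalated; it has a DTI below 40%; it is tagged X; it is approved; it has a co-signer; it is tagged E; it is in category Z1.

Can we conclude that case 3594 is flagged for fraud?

By R7 (it is tagged E, it has verified income): it qualifies for the prime rate.
By R11 (it is from an existing customer, it has a co-signer): it is for a primary residence.
By R20 (it has a co-signer, it has verified income): it has complete documentation.
By R23 (it is classified as G, it is escalated): it exceeds the LTV cap.
By R2 (it is for a primary residence, it is in state N): it has a prior default.
By R6 (it qualifies for the prime rate): it carries flag U.
By R12 (it exceeds the LTV cap, it is conditionally approved, it is tagged X): it has attribute A.
By R13 (it has attribute A, it has verified income): it is tagged F.
By R16 (it has complete documentation, it is approved): it is classified as M.
By R18 (it has a prior default, it is declined): it carries flag D.
By R3 (it is tagged F): it carries flag M1.
By R10 (it carries flag M1, it is tagged E, it carries flag D): it requires manual review.
By R9 (it requires manual review, it has verified income, it has a co-signer): it is classified as S.
By R27 (it is classified as S, it is classified as M, it carries flag U): it is flagged for fraud.

Yes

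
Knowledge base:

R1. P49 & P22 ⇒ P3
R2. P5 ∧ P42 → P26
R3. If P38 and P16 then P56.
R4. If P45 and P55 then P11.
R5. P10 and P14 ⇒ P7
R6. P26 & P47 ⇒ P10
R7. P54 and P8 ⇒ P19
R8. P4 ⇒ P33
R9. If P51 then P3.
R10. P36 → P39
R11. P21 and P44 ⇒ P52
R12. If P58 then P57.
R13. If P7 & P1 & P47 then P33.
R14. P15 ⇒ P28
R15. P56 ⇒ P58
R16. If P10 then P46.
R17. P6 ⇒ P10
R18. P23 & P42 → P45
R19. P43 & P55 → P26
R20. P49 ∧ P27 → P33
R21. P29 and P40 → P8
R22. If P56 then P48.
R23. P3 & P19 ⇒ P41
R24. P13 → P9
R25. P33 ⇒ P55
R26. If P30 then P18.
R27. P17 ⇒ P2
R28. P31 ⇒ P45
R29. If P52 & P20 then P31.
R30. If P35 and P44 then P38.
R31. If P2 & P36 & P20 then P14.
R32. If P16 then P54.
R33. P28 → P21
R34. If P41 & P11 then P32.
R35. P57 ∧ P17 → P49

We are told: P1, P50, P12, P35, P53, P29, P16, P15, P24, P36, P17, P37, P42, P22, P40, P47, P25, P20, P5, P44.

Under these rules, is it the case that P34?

No

Forward chaining from the given facts derives: P26, P10, P39, P28, P46, P8, P2, P38, P14, P54, P21, P56, P7, P19, P52, P33, P58, P48, P55, P31, P57, P45, P49, P3, P11, P41, P32.
No rule has P34 as its conclusion, and it is not among the given facts.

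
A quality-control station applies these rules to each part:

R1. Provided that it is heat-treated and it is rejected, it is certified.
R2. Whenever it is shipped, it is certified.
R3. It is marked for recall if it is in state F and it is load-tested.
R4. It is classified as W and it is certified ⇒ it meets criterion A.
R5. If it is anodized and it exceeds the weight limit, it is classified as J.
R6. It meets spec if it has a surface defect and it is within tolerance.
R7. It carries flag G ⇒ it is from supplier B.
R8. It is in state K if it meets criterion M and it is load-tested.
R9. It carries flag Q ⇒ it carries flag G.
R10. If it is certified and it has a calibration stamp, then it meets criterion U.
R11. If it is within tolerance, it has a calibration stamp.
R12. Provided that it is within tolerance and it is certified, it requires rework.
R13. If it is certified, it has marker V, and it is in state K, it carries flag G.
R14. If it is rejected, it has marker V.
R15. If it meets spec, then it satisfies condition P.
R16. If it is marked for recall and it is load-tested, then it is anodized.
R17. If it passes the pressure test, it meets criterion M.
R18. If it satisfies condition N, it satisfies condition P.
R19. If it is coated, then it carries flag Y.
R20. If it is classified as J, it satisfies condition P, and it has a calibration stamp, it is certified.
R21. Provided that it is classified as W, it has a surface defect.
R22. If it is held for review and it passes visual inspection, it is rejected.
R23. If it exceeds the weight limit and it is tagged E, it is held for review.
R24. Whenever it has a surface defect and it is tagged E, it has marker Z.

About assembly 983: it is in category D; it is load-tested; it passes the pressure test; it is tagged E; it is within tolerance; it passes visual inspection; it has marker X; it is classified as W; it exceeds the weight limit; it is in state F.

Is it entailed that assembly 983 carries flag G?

By R3 (it is in state F, it is load-tested): it is marked for recall.
By R11 (it is within tolerance): it has a calibration stamp.
By R16 (it is marked for recall, it is load-tested): it is anodized.
By R17 (it passes the pressure test): it meets criterion M.
By R21 (it is classified as W): it has a surface defect.
By R23 (it exceeds the weight limit, it is tagged E): it is held for review.
By R5 (it is anodized, it exceeds the weight limit): it is classified as J.
By R6 (it has a surface defect, it is within tolerance): it meets spec.
By R8 (it meets criterion M, it is load-tested): it is in state K.
By R15 (it meets spec): it satisfies condition P.
By R20 (it is classified as J, it satisfies condition P, it has a calibration stamp): it is certified.
By R22 (it is held for review, it passes visual inspection): it is rejected.
By R14 (it is rejected): it has marker V.
By R13 (it is certified, it has marker V, it is in state K): it carries flag G.

Yes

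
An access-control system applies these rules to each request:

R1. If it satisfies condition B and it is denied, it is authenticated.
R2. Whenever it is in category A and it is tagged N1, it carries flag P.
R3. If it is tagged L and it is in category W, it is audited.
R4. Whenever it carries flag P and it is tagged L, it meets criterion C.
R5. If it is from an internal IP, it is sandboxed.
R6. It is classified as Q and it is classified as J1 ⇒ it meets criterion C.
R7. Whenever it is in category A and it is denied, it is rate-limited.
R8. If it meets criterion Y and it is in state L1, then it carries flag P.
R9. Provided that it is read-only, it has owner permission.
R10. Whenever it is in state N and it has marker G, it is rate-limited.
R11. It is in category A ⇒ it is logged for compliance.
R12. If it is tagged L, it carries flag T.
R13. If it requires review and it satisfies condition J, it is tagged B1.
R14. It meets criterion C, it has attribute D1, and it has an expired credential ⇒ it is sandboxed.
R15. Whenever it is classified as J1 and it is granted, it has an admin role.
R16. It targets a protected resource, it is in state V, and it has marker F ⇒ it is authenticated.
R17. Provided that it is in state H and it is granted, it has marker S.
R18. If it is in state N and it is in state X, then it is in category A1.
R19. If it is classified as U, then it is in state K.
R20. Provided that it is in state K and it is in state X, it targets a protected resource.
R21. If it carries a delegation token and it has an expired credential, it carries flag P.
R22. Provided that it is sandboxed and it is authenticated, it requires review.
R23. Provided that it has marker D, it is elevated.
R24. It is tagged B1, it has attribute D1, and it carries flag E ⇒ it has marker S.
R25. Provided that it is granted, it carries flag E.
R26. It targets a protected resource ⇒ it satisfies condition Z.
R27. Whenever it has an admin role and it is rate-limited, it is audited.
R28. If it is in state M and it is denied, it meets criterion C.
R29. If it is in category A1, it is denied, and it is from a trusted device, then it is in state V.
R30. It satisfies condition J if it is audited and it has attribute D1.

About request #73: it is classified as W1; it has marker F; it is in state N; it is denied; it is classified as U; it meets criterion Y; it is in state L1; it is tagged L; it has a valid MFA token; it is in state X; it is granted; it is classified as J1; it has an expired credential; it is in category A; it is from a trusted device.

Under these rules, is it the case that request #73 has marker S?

No

Forward chaining from the given facts derives: is rate-limited, carries flag P, is logged for compliance, carries flag T, has an admin role, is in category A1, is in state K, targets a protected resource, carries flag E, satisfies condition Z, is audited, is in state V, meets criterion C, is authenticated.
Rules concluding "it has marker S": R17 needs "it is in state H"; R24 needs "it is tagged B1" — none of these are established.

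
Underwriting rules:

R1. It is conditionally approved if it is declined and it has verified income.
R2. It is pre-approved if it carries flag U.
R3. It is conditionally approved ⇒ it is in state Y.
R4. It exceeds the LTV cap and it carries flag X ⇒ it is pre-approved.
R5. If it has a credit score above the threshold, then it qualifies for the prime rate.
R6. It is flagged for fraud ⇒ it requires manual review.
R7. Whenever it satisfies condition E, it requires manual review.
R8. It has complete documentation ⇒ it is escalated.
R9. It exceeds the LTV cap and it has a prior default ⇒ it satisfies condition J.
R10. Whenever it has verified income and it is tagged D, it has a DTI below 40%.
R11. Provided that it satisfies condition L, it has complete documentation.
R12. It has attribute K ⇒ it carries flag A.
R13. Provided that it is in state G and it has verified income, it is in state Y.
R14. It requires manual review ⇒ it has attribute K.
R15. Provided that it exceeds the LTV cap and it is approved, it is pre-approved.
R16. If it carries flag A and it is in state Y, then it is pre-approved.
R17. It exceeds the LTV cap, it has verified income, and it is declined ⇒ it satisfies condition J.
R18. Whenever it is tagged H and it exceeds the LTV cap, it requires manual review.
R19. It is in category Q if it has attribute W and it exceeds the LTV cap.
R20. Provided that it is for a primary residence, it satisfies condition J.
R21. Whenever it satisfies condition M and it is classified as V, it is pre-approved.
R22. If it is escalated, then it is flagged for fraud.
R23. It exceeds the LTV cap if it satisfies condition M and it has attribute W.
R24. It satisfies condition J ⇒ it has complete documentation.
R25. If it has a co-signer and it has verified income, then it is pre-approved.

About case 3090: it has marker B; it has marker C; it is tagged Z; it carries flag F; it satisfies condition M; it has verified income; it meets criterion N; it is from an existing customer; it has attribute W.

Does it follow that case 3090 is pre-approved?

Forward chaining from the given facts derives: exceeds the LTV cap, is in category Q.
Rules concluding "it is pre-approved": R2 needs "it carries flag U"; R4 needs "it carries flag X"; R15 needs "it is approved"; R16 needs "it carries flag A"; R21 needs "it is classified as V"; R25 needs "it has a co-signer" — none of these are established.

No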